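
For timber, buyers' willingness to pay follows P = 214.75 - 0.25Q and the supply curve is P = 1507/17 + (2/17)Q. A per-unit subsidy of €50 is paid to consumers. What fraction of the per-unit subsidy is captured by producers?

Producer share = 0.32

Pre-subsidy: 214.75 - 0.25Q = 1507/17 + (2/17)Q gives Q* = 343 and P* = 129.
With the rebate, buyers effectively pay Pb = Ps − 50, where Ps is the price sellers receive.
On the curves, Pb = 214.75 - 0.25Q and Ps = 1507/17 + (2/17)Q; the wedge Ps − Pb = 50 gives 1507/17 + (2/17)Q − (214.75 - 0.25Q) = 50, so Q' = 479.
Then Pb = 214.75 − 0.25·479 = 95 and Ps = 1507/17 + (2/17)·479 = 145.
Buyers' price falls by P* − Pb = 129 − 95 = 34; sellers' price rises by Ps − P* = 145 − 129 = 16.
So producers capture 16/50 = 0.32 of each unit of subsidy.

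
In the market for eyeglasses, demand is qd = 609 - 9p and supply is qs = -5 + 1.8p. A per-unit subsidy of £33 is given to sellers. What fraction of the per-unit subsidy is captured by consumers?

Pre-subsidy: 609 - 9p = -5 + 1.8p gives p* = 1535/27, q* = 292/3.
With the subsidy, sellers receive ps = pb + 33 for each unit, where pb is the price buyers pay.
Supply in terms of pb becomes qs = -5 + 1.8(pb + 33) = 54.4 + 1.8pb. Setting this equal to demand: 609 - 9pb = 54.4 + 1.8pb, so pb = 2773/54.
Sellers receive ps = 2773/54 + 33 = 4555/54; q' = 609 − 9·(2773/54) = 881/6.
Buyers' price falls by p* − pb = 1535/27 − 2773/54 = 5.5; sellers' price rises by ps − p* = 4555/54 − 1535/27 = 27.5.
So consumers capture 5.5/33 = 1/6 of each unit of subsidy.

Consumer share = 1/6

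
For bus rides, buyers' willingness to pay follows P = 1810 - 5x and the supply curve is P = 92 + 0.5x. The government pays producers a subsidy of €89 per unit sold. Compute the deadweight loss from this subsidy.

Pre-subsidy: 1810 - 5x = 92 + 0.5x gives x* = 3436/11 and P* = 2730/11.
With the subsidy, sellers receive Ps = Pb + 89 for each unit, where Pb is the price buyers pay.
On the curves, Pb = 1810 - 5x and Ps = 92 + 0.5x; the wedge Ps − Pb = 89 gives 92 + 0.5x − (1810 - 5x) = 89, so x' = 3614/11.
Then Pb = 1810 − 5·(3614/11) = 1840/11 and Ps = 92 + 0.5·(3614/11) = 2819/11.
The subsidy expands output by 3614/11 − 3436/11 = 178/11 past the efficient level; on those units the gap between marginal cost and willingness to pay runs from 0 up to 89.
DWL = ½ × 89 × 178/11 = 7921/11.

Deadweight loss = 7921/11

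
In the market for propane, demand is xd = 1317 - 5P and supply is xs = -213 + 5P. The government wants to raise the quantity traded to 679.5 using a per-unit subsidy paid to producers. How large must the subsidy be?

Required subsidy s = 51 per unit

At x = 679.5, invert demand for the buyer price: Pb = (1317 − 679.5)/5 = 127.5; invert supply for the seller price: Ps = (679.5 − (-213))/5 = 178.5.
The subsidy must fill the gap: s = Ps − Pb = 178.5 − 127.5 = 51.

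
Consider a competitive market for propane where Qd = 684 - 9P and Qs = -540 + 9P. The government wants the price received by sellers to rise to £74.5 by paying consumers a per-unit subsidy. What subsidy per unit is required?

Required subsidy s = £13 per unit

At a seller price of 74.5, quantity supplied is -540 + 9·74.5 = 130.5.
Buyers absorb 130.5 only when they pay Pb with 684 − 9·Pb = 130.5, i.e. Pb = 61.5.
s = Ps − Pb = 74.5 − 61.5 = 13.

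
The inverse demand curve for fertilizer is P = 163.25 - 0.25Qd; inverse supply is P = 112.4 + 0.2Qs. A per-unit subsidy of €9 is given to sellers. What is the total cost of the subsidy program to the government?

Government cost = €1197

Pre-subsidy: 163.25 - 0.25Q = 112.4 + 0.2Q gives Q* = 113 and P* = 135.
With the subsidy, sellers receive Ps = Pb + 9 for each unit, where Pb is the price buyers pay.
On the curves, Pb = 163.25 - 0.25Q and Ps = 112.4 + 0.2Q; the wedge Ps − Pb = 9 gives 112.4 + 0.2Q − (163.25 - 0.25Q) = 9, so Q' = 133.
Then Pb = 163.25 − 0.25·133 = 130 and Ps = 112.4 + 0.2·133 = 139.
Government outlay = subsidy × quantity = 9 × 133 = 1197.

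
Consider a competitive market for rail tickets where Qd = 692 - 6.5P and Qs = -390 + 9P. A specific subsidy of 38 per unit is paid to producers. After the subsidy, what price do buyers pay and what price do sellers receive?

Buyers pay 1480/31; sellers receive 2658/31

Pre-subsidy: 692 - 6.5P = -390 + 9P gives P* = 2164/31, Q* = 7386/31.
With the subsidy, sellers receive Ps = Pb + 38 for each unit, where Pb is the price buyers pay.
Supply in terms of Pb becomes Qs = -390 + 9(Pb + 38) = -48 + 9Pb. Setting this equal to demand: 692 - 6.5Pb = -48 + 9Pb, so Pb = 1480/31.
Sellers receive Ps = 1480/31 + 38 = 2658/31; Q' = 692 − 6.5·(1480/31) = 11832/31.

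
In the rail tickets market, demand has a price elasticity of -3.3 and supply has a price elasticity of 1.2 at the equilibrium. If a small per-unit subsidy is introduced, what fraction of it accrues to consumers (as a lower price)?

Consumer share = 4/15

For a small subsidy around the equilibrium, the benefit split depends on the relative slopes, which at a point are proportional to the elasticities.
Buyer share = εs/(εs + |εd|) = 1.2/(1.2 + 3.3) = 4/15; seller share = |εd|/(εs + |εd|) = 11/15.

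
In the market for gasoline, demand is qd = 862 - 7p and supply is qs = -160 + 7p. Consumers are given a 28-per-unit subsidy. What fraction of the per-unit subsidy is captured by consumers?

Pre-subsidy: 862 - 7p = -160 + 7p gives p* = 73, q* = 351.
With the rebate, buyers effectively pay pb = ps − 28, where ps is the price sellers receive.
Demand in terms of ps becomes qd = 862 − 7(ps − 28) = 1058 - 7ps. Setting this equal to supply: 1058 - 7ps = -160 + 7ps, so ps = 87.
Buyers pay pb = 87 − 28 = 59; q' = -160 + 7·87 = 449.
Buyers' price falls by p* − pb = 73 − 59 = 14; sellers' price rises by ps − p* = 87 − 73 = 14.
So consumers capture 14/28 = 0.5 of each unit of subsidy.

Consumer share = 0.5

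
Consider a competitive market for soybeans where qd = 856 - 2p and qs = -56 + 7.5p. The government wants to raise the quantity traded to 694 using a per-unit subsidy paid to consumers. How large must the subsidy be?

At q = 694, invert demand for the buyer price: pb = (856 − 694)/2 = 81; invert supply for the seller price: ps = (694 − (-56))/7.5 = 100.
The subsidy must fill the gap: s = ps − pb = 100 − 81 = 19.

Required subsidy s = 19 per unit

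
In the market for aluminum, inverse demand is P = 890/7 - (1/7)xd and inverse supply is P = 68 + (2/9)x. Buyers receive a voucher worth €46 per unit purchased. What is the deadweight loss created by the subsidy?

Deadweight loss = €2898

Pre-subsidy: 890/7 - (1/7)x = 68 + (2/9)x gives x* = 162 and P* = 104.
With the rebate, buyers effectively pay Pb = Ps − 46, where Ps is the price sellers receive.
On the curves, Pb = 890/7 - (1/7)x and Ps = 68 + (2/9)x; the wedge Ps − Pb = 46 gives 68 + (2/9)x − (890/7 - (1/7)x) = 46, so x' = 288.
Then Pb = 890/7 − (1/7)·288 = 86 and Ps = 68 + (2/9)·288 = 132.
The subsidy expands output by 288 − 162 = 126 past the efficient level; on those units the gap between marginal cost and willingness to pay runs from 0 up to 46.
DWL = ½ × 46 × 126 = 2898.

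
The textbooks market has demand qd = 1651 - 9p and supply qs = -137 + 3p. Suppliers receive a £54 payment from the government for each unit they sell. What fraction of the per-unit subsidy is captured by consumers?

Pre-subsidy: 1651 - 9p = -137 + 3p gives p* = 149, q* = 310.
With the subsidy, sellers receive ps = pb + 54 for each unit, where pb is the price buyers pay.
Supply in terms of pb becomes qs = -137 + 3(pb + 54) = 25 + 3pb. Setting this equal to demand: 1651 - 9pb = 25 + 3pb, so pb = 135.5.
Sellers receive ps = 135.5 + 54 = 189.5; q' = 1651 − 9·135.5 = 431.5.
Buyers' price falls by p* − pb = 149 − 135.5 = 13.5; sellers' price rises by ps − p* = 189.5 − 149 = 40.5.
So consumers capture 13.5/54 = 0.25 of each unit of subsidy.

Consumer share = 0.25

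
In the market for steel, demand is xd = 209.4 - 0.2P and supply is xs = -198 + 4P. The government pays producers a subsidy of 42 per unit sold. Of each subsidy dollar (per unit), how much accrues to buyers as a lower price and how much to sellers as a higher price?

Buyers gain 40 per unit; sellers gain 2 per unit

Pre-subsidy: 209.4 - 0.2P = -198 + 4P gives P* = 97, x* = 190.
With the subsidy, sellers receive Ps = Pb + 42 for each unit, where Pb is the price buyers pay.
Supply in terms of Pb becomes xs = -198 + 4(Pb + 42) = -30 + 4Pb. Setting this equal to demand: 209.4 - 0.2Pb = -30 + 4Pb, so Pb = 57.
Sellers receive Ps = 57 + 42 = 99; x' = 209.4 − 0.2·57 = 198.
Buyers' price falls by P* − Pb = 97 − 57 = 40; sellers' price rises by Ps − P* = 99 − 97 = 2.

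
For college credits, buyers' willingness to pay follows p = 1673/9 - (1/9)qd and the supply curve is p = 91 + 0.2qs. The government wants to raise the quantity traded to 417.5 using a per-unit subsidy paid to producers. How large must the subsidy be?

Required subsidy s = 35 per unit

At q = 417.5, from the demand curve buyers pay pb = 1673/9 − (1/9)·417.5 = 139.5; from the supply curve sellers need ps = 91 + 0.2·417.5 = 174.5.
The subsidy must fill the gap: s = ps − pb = 174.5 − 139.5 = 35.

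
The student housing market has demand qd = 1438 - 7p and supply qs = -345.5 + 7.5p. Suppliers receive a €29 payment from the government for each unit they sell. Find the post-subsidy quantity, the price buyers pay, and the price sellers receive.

Pre-subsidy: 1438 - 7p = -345.5 + 7.5p gives p* = 123, q* = 577.
With the subsidy, sellers receive ps = pb + 29 for each unit, where pb is the price buyers pay.
Supply in terms of pb becomes qs = -345.5 + 7.5(pb + 29) = -128 + 7.5pb. Setting this equal to demand: 1438 - 7pb = -128 + 7.5pb, so pb = 108.
Sellers receive ps = 108 + 29 = 137; q' = 1438 − 7·108 = 682.

q' = 682; buyers pay €108; sellers receive €137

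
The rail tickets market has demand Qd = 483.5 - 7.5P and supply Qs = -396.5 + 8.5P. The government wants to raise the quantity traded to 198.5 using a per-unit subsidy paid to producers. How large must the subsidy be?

At Q = 198.5, invert demand for the buyer price: Pb = (483.5 − 198.5)/7.5 = 38; invert supply for the seller price: Ps = (198.5 − (-396.5))/8.5 = 70.
The subsidy must fill the gap: s = Ps − Pb = 70 − 38 = 32.

Required subsidy s = 32 per unit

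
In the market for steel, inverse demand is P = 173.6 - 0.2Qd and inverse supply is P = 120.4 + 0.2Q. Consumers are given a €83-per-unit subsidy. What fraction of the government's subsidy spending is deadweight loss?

Pre-subsidy: 173.6 - 0.2Q = 120.4 + 0.2Q gives Q* = 133 and P* = 147.
With the rebate, buyers effectively pay Pb = Ps − 83, where Ps is the price sellers receive.
On the curves, Pb = 173.6 - 0.2Q and Ps = 120.4 + 0.2Q; the wedge Ps − Pb = 83 gives 120.4 + 0.2Q − (173.6 - 0.2Q) = 83, so Q' = 340.5.
Then Pb = 173.6 − 0.2·340.5 = 105.5 and Ps = 120.4 + 0.2·340.5 = 188.5.
ΔCS = ½(133 + 340.5)(147 − 105.5) = 9825.125; ΔPS = ½(133 + 340.5)(188.5 − 147) = 9825.125.
Government spending = 83 × 340.5 = 28261.5.
DWL = ½ × 83 × (340.5 − 133) = 8611.25; fraction = 8611.25 / 28261.5 = 415/1362.

DWL / government spending = 415/1362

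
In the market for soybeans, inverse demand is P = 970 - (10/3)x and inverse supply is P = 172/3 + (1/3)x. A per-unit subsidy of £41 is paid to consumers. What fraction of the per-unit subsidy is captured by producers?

Producer share = 1/11

Pre-subsidy: 970 - (10/3)x = 172/3 + (1/3)x gives x* = 2738/11 and P* = 4630/33.
With the rebate, buyers effectively pay Pb = Ps − 41, where Ps is the price sellers receive.
On the curves, Pb = 970 - (10/3)x and Ps = 172/3 + (1/3)x; the wedge Ps − Pb = 41 gives 172/3 + (1/3)x − (970 - (10/3)x) = 41, so x' = 2861/11.
Then Pb = 970 − (10/3)·(2861/11) = 3400/33 and Ps = 172/3 + (1/3)·(2861/11) = 4753/33.
Buyers' price falls by P* − Pb = 4630/33 − 3400/33 = 410/11; sellers' price rises by Ps − P* = 4753/33 − 4630/33 = 41/11.
So producers capture (41/11)/41 = 1/11 of each unit of subsidy.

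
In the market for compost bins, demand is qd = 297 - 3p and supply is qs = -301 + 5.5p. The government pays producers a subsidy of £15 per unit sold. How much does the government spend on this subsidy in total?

Government cost = 29340/17

Pre-subsidy: 297 - 3p = -301 + 5.5p gives p* = 1196/17, q* = 1461/17.
With the subsidy, sellers receive ps = pb + 15 for each unit, where pb is the price buyers pay.
Supply in terms of pb becomes qs = -301 + 5.5(pb + 15) = -218.5 + 5.5pb. Setting this equal to demand: 297 - 3pb = -218.5 + 5.5pb, so pb = 1031/17.
Sellers receive ps = 1031/17 + 15 = 1286/17; q' = 297 − 3·(1031/17) = 1956/17.
Government outlay = subsidy × quantity = 15 × 1956/17 = 29340/17.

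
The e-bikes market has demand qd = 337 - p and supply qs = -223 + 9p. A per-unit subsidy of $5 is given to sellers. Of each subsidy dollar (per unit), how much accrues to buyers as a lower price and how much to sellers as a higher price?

Pre-subsidy: 337 - p = -223 + 9p gives p* = 56, q* = 281.
With the subsidy, sellers receive ps = pb + 5 for each unit, where pb is the price buyers pay.
Supply in terms of pb becomes qs = -223 + 9(pb + 5) = -178 + 9pb. Setting this equal to demand: 337 - pb = -178 + 9pb, so pb = 51.5.
Sellers receive ps = 51.5 + 5 = 56.5; q' = 337 − 1·51.5 = 285.5.
Buyers' price falls by p* − pb = 56 − 51.5 = 4.5; sellers' price rises by ps − p* = 56.5 − 56 = 0.5.

Buyers gain $4.5 per unit; sellers gain $0.5 per unit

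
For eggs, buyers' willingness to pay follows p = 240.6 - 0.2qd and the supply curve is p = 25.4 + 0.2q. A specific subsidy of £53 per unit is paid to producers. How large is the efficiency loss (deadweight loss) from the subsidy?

Deadweight loss = £3511.25

Pre-subsidy: 240.6 - 0.2q = 25.4 + 0.2q gives q* = 538 and p* = 133.
With the subsidy, sellers receive ps = pb + 53 for each unit, where pb is the price buyers pay.
On the curves, pb = 240.6 - 0.2q and ps = 25.4 + 0.2q; the wedge ps − pb = 53 gives 25.4 + 0.2q − (240.6 - 0.2q) = 53, so q' = 670.5.
Then pb = 240.6 − 0.2·670.5 = 106.5 and ps = 25.4 + 0.2·670.5 = 159.5.
The subsidy expands output by 670.5 − 538 = 132.5 past the efficient level; on those units the gap between marginal cost and willingness to pay runs from 0 up to 53.
DWL = ½ × 53 × 132.5 = 3511.25.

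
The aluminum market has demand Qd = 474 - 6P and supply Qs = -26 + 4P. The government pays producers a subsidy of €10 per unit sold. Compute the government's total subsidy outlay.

Government cost = €1980

Pre-subsidy: 474 - 6P = -26 + 4P gives P* = 50, Q* = 174.
With the subsidy, sellers receive Ps = Pb + 10 for each unit, where Pb is the price buyers pay.
Supply in terms of Pb becomes Qs = -26 + 4(Pb + 10) = 14 + 4Pb. Setting this equal to demand: 474 - 6Pb = 14 + 4Pb, so Pb = 46.
Sellers receive Ps = 46 + 10 = 56; Q' = 474 − 6·46 = 198.
Government outlay = subsidy × quantity = 10 × 198 = 1980.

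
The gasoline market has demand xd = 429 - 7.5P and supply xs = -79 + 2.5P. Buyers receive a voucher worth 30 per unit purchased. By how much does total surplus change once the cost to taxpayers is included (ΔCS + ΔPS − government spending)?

Net change in total surplus = -843.75

Pre-subsidy: 429 - 7.5P = -79 + 2.5P gives P* = 50.8, x* = 48.
With the rebate, buyers effectively pay Pb = Ps − 30, where Ps is the price sellers receive.
Demand in terms of Ps becomes xd = 429 − 7.5(Ps − 30) = 654 - 7.5Ps. Setting this equal to supply: 654 - 7.5Ps = -79 + 2.5Ps, so Ps = 73.3.
Buyers pay Pb = 73.3 − 30 = 43.3; x' = -79 + 2.5·73.3 = 104.25.
ΔCS = ½(48 + 104.25)(50.8 − 43.3) = 570.9375; ΔPS = ½(48 + 104.25)(73.3 − 50.8) = 1712.8125.
Government spending = 30 × 104.25 = 3127.5.
Net change = 570.9375 + 1712.8125 − 3127.5 = -843.75. The loss equals the DWL triangle ½·30·56.25.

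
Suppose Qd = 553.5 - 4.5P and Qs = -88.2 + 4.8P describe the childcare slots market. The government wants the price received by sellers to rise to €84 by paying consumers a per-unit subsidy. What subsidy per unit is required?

Required subsidy s = €31 per unit

At a seller price of 84, quantity supplied is -88.2 + 4.8·84 = 315.
Buyers absorb 315 only when they pay Pb with 553.5 − 4.5·Pb = 315, i.e. Pb = 53.
s = Ps − Pb = 84 − 53 = 31.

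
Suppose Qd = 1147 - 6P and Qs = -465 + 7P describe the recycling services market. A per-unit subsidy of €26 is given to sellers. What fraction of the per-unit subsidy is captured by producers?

Pre-subsidy: 1147 - 6P = -465 + 7P gives P* = 124, Q* = 403.
With the subsidy, sellers receive Ps = Pb + 26 for each unit, where Pb is the price buyers pay.
Supply in terms of Pb becomes Qs = -465 + 7(Pb + 26) = -283 + 7Pb. Setting this equal to demand: 1147 - 6Pb = -283 + 7Pb, so Pb = 110.
Sellers receive Ps = 110 + 26 = 136; Q' = 1147 − 6·110 = 487.
Buyers' price falls by P* − Pb = 124 − 110 = 14; sellers' price rises by Ps − P* = 136 − 124 = 12.
So producers capture 12/26 = 6/13 of each unit of subsidy.

Producer share = 6/13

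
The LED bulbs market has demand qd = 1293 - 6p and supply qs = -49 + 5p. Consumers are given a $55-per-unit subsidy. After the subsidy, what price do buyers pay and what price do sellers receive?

Pre-subsidy: 1293 - 6p = -49 + 5p gives p* = 122, q* = 561.
With the rebate, buyers effectively pay pb = ps − 55, where ps is the price sellers receive.
Demand in terms of ps becomes qd = 1293 − 6(ps − 55) = 1623 - 6ps. Setting this equal to supply: 1623 - 6ps = -49 + 5ps, so ps = 152.
Buyers pay pb = 152 − 55 = 97; q' = -49 + 5·152 = 711.

Buyers pay $97; sellers receive $152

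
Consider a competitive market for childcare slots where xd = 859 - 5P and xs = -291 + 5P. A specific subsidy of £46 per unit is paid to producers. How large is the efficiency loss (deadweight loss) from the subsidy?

Pre-subsidy: 859 - 5P = -291 + 5P gives P* = 115, x* = 284.
With the subsidy, sellers receive Ps = Pb + 46 for each unit, where Pb is the price buyers pay.
Supply in terms of Pb becomes xs = -291 + 5(Pb + 46) = -61 + 5Pb. Setting this equal to demand: 859 - 5Pb = -61 + 5Pb, so Pb = 92.
Sellers receive Ps = 92 + 46 = 138; x' = 859 − 5·92 = 399.
The subsidy expands output by 399 − 284 = 115 past the efficient level; on those units the gap between marginal cost and willingness to pay runs from 0 up to 46.
DWL = ½ × 46 × 115 = 2645.

Deadweight loss = £2645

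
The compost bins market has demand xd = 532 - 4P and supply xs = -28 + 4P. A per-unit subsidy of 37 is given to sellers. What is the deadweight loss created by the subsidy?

Pre-subsidy: 532 - 4P = -28 + 4P gives P* = 70, x* = 252.
With the subsidy, sellers receive Ps = Pb + 37 for each unit, where Pb is the price buyers pay.
Supply in terms of Pb becomes xs = -28 + 4(Pb + 37) = 120 + 4Pb. Setting this equal to demand: 532 - 4Pb = 120 + 4Pb, so Pb = 51.5.
Sellers receive Ps = 51.5 + 37 = 88.5; x' = 532 − 4·51.5 = 326.
The subsidy expands output by 326 − 252 = 74 past the efficient level; on those units the gap between marginal cost and willingness to pay runs from 0 up to 37.
DWL = ½ × 37 × 74 = 1369.

Deadweight loss = 1369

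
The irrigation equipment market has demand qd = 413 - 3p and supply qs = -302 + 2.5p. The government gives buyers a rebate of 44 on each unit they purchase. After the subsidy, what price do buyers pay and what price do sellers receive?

Pre-subsidy: 413 - 3p = -302 + 2.5p gives p* = 130, q* = 23.
With the rebate, buyers effectively pay pb = ps − 44, where ps is the price sellers receive.
Demand in terms of ps becomes qd = 413 − 3(ps − 44) = 545 - 3ps. Setting this equal to supply: 545 - 3ps = -302 + 2.5ps, so ps = 154.
Buyers pay pb = 154 − 44 = 110; q' = -302 + 2.5·154 = 83.

Buyers pay 110; sellers receive 154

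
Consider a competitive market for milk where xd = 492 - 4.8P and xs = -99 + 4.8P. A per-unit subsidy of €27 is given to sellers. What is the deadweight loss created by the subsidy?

Deadweight loss = €874.8

Pre-subsidy: 492 - 4.8P = -99 + 4.8P gives P* = 61.5625, x* = 196.5.
With the subsidy, sellers receive Ps = Pb + 27 for each unit, where Pb is the price buyers pay.
Supply in terms of Pb becomes xs = -99 + 4.8(Pb + 27) = 30.6 + 4.8Pb. Setting this equal to demand: 492 - 4.8Pb = 30.6 + 4.8Pb, so Pb = 48.0625.
Sellers receive Ps = 48.0625 + 27 = 75.0625; x' = 492 − 4.8·48.0625 = 261.3.
The subsidy expands output by 261.3 − 196.5 = 64.8 past the efficient level; on those units the gap between marginal cost and willingness to pay runs from 0 up to 27.
DWL = ½ × 27 × 64.8 = 874.8.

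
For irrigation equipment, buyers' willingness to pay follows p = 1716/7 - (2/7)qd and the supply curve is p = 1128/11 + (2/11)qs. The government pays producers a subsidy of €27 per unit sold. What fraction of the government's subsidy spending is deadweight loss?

DWL / government spending = 231/2902

Pre-subsidy: 1716/7 - (2/7)q = 1128/11 + (2/11)q gives q* = 305 and p* = 158.
With the subsidy, sellers receive ps = pb + 27 for each unit, where pb is the price buyers pay.
On the curves, pb = 1716/7 - (2/7)q and ps = 1128/11 + (2/11)q; the wedge ps − pb = 27 gives 1128/11 + (2/11)q − (1716/7 - (2/7)q) = 27, so q' = 362.75.
Then pb = 1716/7 − (2/7)·362.75 = 141.5 and ps = 1128/11 + (2/11)·362.75 = 168.5.
ΔCS = ½(305 + 362.75)(158 − 141.5) = 5508.9375; ΔPS = ½(305 + 362.75)(168.5 − 158) = 3505.6875.
Government spending = 27 × 362.75 = 9794.25.
DWL = ½ × 27 × (362.75 − 305) = 779.625; fraction = 779.625 / 9794.25 = 231/2902.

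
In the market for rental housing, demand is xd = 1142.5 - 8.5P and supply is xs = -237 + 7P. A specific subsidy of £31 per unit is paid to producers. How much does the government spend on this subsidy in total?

Government cost = £15655

Pre-subsidy: 1142.5 - 8.5P = -237 + 7P gives P* = 89, x* = 386.
With the subsidy, sellers receive Ps = Pb + 31 for each unit, where Pb is the price buyers pay.
Supply in terms of Pb becomes xs = -237 + 7(Pb + 31) = -20 + 7Pb. Setting this equal to demand: 1142.5 - 8.5Pb = -20 + 7Pb, so Pb = 75.
Sellers receive Ps = 75 + 31 = 106; x' = 1142.5 − 8.5·75 = 505.
Government outlay = subsidy × quantity = 31 × 505 = 15655.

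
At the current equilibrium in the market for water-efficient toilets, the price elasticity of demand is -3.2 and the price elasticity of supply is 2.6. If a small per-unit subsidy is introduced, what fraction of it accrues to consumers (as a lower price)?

Consumer share = 13/29

For a small subsidy around the equilibrium, the benefit split depends on the relative slopes, which at a point are proportional to the elasticities.
Buyer share = εs/(εs + |εd|) = 2.6/(2.6 + 3.2) = 13/29; seller share = |εd|/(εs + |εd|) = 16/29.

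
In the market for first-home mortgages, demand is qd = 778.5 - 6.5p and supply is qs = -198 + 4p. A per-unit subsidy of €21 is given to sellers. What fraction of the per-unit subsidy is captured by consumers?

Pre-subsidy: 778.5 - 6.5p = -198 + 4p gives p* = 93, q* = 174.
With the subsidy, sellers receive ps = pb + 21 for each unit, where pb is the price buyers pay.
Supply in terms of pb becomes qs = -198 + 4(pb + 21) = -114 + 4pb. Setting this equal to demand: 778.5 - 6.5pb = -114 + 4pb, so pb = 85.
Sellers receive ps = 85 + 21 = 106; q' = 778.5 − 6.5·85 = 226.
Buyers' price falls by p* − pb = 93 − 85 = 8; sellers' price rises by ps − p* = 106 − 93 = 13.
So consumers capture 8/21 = 8/21 of each unit of subsidy.

Consumer share = 8/21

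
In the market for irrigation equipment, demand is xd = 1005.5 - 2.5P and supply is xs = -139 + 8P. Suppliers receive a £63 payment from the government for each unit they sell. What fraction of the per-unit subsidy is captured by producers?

Producer share = 5/21

Pre-subsidy: 1005.5 - 2.5P = -139 + 8P gives P* = 109, x* = 733.
With the subsidy, sellers receive Ps = Pb + 63 for each unit, where Pb is the price buyers pay.
Supply in terms of Pb becomes xs = -139 + 8(Pb + 63) = 365 + 8Pb. Setting this equal to demand: 1005.5 - 2.5Pb = 365 + 8Pb, so Pb = 61.
Sellers receive Ps = 61 + 63 = 124; x' = 1005.5 − 2.5·61 = 853.
Buyers' price falls by P* − Pb = 109 − 61 = 48; sellers' price rises by Ps − P* = 124 − 109 = 15.
So producers capture 15/63 = 5/21 of each unit of subsidy.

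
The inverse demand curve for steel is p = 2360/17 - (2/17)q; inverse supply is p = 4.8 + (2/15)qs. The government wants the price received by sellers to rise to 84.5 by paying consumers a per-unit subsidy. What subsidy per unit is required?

Required subsidy s = 16 per unit

At a seller price of 84.5, quantity supplied is -36 + 7.5·84.5 = 597.75.
Buyers absorb 597.75 only when they pay pb = 2360/17 − (2/17)·597.75 = 68.5.
s = ps − pb = 84.5 − 68.5 = 16.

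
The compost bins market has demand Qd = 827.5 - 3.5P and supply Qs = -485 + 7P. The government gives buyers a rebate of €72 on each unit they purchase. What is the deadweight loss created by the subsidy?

Deadweight loss = €6048

Pre-subsidy: 827.5 - 3.5P = -485 + 7P gives P* = 125, Q* = 390.
With the rebate, buyers effectively pay Pb = Ps − 72, where Ps is the price sellers receive.
Demand in terms of Ps becomes Qd = 827.5 − 3.5(Ps − 72) = 1079.5 - 3.5Ps. Setting this equal to supply: 1079.5 - 3.5Ps = -485 + 7Ps, so Ps = 149.
Buyers pay Pb = 149 − 72 = 77; Q' = -485 + 7·149 = 558.
The subsidy expands output by 558 − 390 = 168 past the efficient level; on those units the gap between marginal cost and willingness to pay runs from 0 up to 72.
DWL = ½ × 72 × 168 = 6048.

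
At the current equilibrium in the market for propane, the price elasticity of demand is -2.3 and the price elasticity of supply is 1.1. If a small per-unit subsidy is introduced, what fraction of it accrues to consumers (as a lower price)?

Consumer share = 11/34

For a small subsidy around the equilibrium, the benefit split depends on the relative slopes, which at a point are proportional to the elasticities.
Buyer share = εs/(εs + |εd|) = 1.1/(1.1 + 2.3) = 11/34; seller share = |εd|/(εs + |εd|) = 23/34.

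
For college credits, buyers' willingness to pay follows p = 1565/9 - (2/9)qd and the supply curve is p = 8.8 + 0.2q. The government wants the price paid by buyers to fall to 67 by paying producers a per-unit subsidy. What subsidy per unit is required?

At a buyer price of 67, quantity demanded is 782.5 − 4.5·67 = 481.
Sellers supply 481 only when they receive ps = 8.8 + 0.2·481 = 105.
s = ps − pb = 105 − 67 = 38.

Required subsidy s = 38 per unit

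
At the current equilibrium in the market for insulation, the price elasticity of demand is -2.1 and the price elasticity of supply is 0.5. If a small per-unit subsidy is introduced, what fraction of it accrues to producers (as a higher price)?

Producer share = 21/26

For a small subsidy around the equilibrium, the benefit split depends on the relative slopes, which at a point are proportional to the elasticities.
Buyer share = εs/(εs + |εd|) = 0.5/(0.5 + 2.1) = 5/26; seller share = |εd|/(εs + |εd|) = 21/26.
So producers capture 21/26 of the subsidy.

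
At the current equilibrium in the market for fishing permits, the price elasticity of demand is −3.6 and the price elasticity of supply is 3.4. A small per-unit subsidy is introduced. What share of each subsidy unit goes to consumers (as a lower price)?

Consumer share = 17/35

For a small subsidy around the equilibrium, the benefit split depends on the relative slopes, which at a point are proportional to the elasticities.
Buyer share = εs/(εs + |εd|) = 3.4/(3.4 + 3.6) = 17/35; seller share = |εd|/(εs + |εd|) = 18/35.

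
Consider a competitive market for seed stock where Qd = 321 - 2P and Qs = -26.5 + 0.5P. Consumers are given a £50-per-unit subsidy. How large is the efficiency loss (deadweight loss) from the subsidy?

Pre-subsidy: 321 - 2P = -26.5 + 0.5P gives P* = 139, Q* = 43.
With the rebate, buyers effectively pay Pb = Ps − 50, where Ps is the price sellers receive.
Demand in terms of Ps becomes Qd = 321 − 2(Ps − 50) = 421 - 2Ps. Setting this equal to supply: 421 - 2Ps = -26.5 + 0.5Ps, so Ps = 179.
Buyers pay Pb = 179 − 50 = 129; Q' = -26.5 + 0.5·179 = 63.
The subsidy expands output by 63 − 43 = 20 past the efficient level; on those units the gap between marginal cost and willingness to pay runs from 0 up to 50.
DWL = ½ × 50 × 20 = 500.

Deadweight loss = £500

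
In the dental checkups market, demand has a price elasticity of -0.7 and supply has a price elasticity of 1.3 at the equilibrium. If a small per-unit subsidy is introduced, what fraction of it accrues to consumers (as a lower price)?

For a small subsidy around the equilibrium, the benefit split depends on the relative slopes, which at a point are proportional to the elasticities.
Buyer share = εs/(εs + |εd|) = 1.3/(1.3 + 0.7) = 0.65; seller share = |εd|/(εs + |εd|) = 0.35.

Consumer share = 0.65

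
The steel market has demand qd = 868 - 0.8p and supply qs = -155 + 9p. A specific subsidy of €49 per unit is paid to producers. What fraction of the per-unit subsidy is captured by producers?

Producer share = 4/49

Pre-subsidy: 868 - 0.8p = -155 + 9p gives p* = 5115/49, q* = 38440/49.
With the subsidy, sellers receive ps = pb + 49 for each unit, where pb is the price buyers pay.
Supply in terms of pb becomes qs = -155 + 9(pb + 49) = 286 + 9pb. Setting this equal to demand: 868 - 0.8pb = 286 + 9pb, so pb = 2910/49.
Sellers receive ps = 2910/49 + 49 = 5311/49; q' = 868 − 0.8·(2910/49) = 40204/49.
Buyers' price falls by p* − pb = 5115/49 − 2910/49 = 45; sellers' price rises by ps − p* = 5311/49 − 5115/49 = 4.
So producers capture 4/49 = 4/49 of each unit of subsidy.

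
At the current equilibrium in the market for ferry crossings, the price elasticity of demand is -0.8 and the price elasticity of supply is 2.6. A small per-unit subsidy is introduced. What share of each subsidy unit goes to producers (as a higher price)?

For a small subsidy around the equilibrium, the benefit split depends on the relative slopes, which at a point are proportional to the elasticities.
Buyer share = εs/(εs + |εd|) = 2.6/(2.6 + 0.8) = 13/17; seller share = |εd|/(εs + |εd|) = 4/17.
So producers capture 4/17 of the subsidy.

Producer share = 4/17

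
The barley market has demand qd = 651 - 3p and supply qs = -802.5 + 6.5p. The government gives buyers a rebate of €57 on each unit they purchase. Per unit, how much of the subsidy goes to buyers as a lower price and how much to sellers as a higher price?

Buyers gain €39 per unit; sellers gain €18 per unit

Pre-subsidy: 651 - 3p = -802.5 + 6.5p gives p* = 153, q* = 192.
With the rebate, buyers effectively pay pb = ps − 57, where ps is the price sellers receive.
Demand in terms of ps becomes qd = 651 − 3(ps − 57) = 822 - 3ps. Setting this equal to supply: 822 - 3ps = -802.5 + 6.5ps, so ps = 171.
Buyers pay pb = 171 − 57 = 114; q' = -802.5 + 6.5·171 = 309.
Buyers' price falls by p* − pb = 153 − 114 = 39; sellers' price rises by ps − p* = 171 − 153 = 18.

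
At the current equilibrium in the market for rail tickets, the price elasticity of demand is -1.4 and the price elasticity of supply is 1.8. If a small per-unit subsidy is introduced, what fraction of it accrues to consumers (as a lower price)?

Consumer share = 0.5625

For a small subsidy around the equilibrium, the benefit split depends on the relative slopes, which at a point are proportional to the elasticities.
Buyer share = εs/(εs + |εd|) = 1.8/(1.8 + 1.4) = 0.5625; seller share = |εd|/(εs + |εd|) = 0.4375.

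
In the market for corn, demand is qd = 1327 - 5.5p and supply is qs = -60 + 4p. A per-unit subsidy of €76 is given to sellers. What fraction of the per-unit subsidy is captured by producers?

Pre-subsidy: 1327 - 5.5p = -60 + 4p gives p* = 146, q* = 524.
With the subsidy, sellers receive ps = pb + 76 for each unit, where pb is the price buyers pay.
Supply in terms of pb becomes qs = -60 + 4(pb + 76) = 244 + 4pb. Setting this equal to demand: 1327 - 5.5pb = 244 + 4pb, so pb = 114.
Sellers receive ps = 114 + 76 = 190; q' = 1327 − 5.5·114 = 700.
Buyers' price falls by p* − pb = 146 − 114 = 32; sellers' price rises by ps − p* = 190 − 146 = 44.
So producers capture 44/76 = 11/19 of each unit of subsidy.

Producer share = 11/19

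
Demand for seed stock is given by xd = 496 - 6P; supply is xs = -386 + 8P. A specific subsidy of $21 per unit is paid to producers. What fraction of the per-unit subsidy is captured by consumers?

Pre-subsidy: 496 - 6P = -386 + 8P gives P* = 63, x* = 118.
With the subsidy, sellers receive Ps = Pb + 21 for each unit, where Pb is the price buyers pay.
Supply in terms of Pb becomes xs = -386 + 8(Pb + 21) = -218 + 8Pb. Setting this equal to demand: 496 - 6Pb = -218 + 8Pb, so Pb = 51.
Sellers receive Ps = 51 + 21 = 72; x' = 496 − 6·51 = 190.
Buyers' price falls by P* − Pb = 63 − 51 = 12; sellers' price rises by Ps − P* = 72 − 63 = 9.
So consumers capture 12/21 = 4/7 of each unit of subsidy.

Consumer share = 4/7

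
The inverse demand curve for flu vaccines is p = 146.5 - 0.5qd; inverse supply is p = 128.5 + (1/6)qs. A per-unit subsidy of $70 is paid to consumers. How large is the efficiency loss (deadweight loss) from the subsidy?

Deadweight loss = $3675

Pre-subsidy: 146.5 - 0.5q = 128.5 + (1/6)q gives q* = 27 and p* = 133.
With the rebate, buyers effectively pay pb = ps − 70, where ps is the price sellers receive.
On the curves, pb = 146.5 - 0.5q and ps = 128.5 + (1/6)q; the wedge ps − pb = 70 gives 128.5 + (1/6)q − (146.5 - 0.5q) = 70, so q' = 132.
Then pb = 146.5 − 0.5·132 = 80.5 and ps = 128.5 + (1/6)·132 = 150.5.
The subsidy expands output by 132 − 27 = 105 past the efficient level; on those units the gap between marginal cost and willingness to pay runs from 0 up to 70.
DWL = ½ × 70 × 105 = 3675.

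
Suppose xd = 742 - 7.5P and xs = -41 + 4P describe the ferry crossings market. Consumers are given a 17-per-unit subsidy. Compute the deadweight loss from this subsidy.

Deadweight loss = 8670/23

Pre-subsidy: 742 - 7.5P = -41 + 4P gives P* = 1566/23, x* = 5321/23.
With the rebate, buyers effectively pay Pb = Ps − 17, where Ps is the price sellers receive.
Demand in terms of Ps becomes xd = 742 − 7.5(Ps − 17) = 869.5 - 7.5Ps. Setting this equal to supply: 869.5 - 7.5Ps = -41 + 4Ps, so Ps = 1821/23.
Buyers pay Pb = 1821/23 − 17 = 1430/23; x' = -41 + 4·(1821/23) = 6341/23.
The subsidy expands output by 6341/23 − 5321/23 = 1020/23 past the efficient level; on those units the gap between marginal cost and willingness to pay runs from 0 up to 17.
DWL = ½ × 17 × 1020/23 = 8670/23.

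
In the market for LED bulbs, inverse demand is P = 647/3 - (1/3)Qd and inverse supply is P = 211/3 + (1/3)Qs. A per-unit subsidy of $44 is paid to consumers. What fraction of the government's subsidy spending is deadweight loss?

DWL / government spending = 33/284

Pre-subsidy: 647/3 - (1/3)Q = 211/3 + (1/3)Q gives Q* = 218 and P* = 143.
With the rebate, buyers effectively pay Pb = Ps − 44, where Ps is the price sellers receive.
On the curves, Pb = 647/3 - (1/3)Q and Ps = 211/3 + (1/3)Q; the wedge Ps − Pb = 44 gives 211/3 + (1/3)Q − (647/3 - (1/3)Q) = 44, so Q' = 284.
Then Pb = 647/3 − (1/3)·284 = 121 and Ps = 211/3 + (1/3)·284 = 165.
ΔCS = ½(218 + 284)(143 − 121) = 5522; ΔPS = ½(218 + 284)(165 − 143) = 5522.
Government spending = 44 × 284 = 12496.
DWL = ½ × 44 × (284 − 218) = 1452; fraction = 1452 / 12496 = 33/284.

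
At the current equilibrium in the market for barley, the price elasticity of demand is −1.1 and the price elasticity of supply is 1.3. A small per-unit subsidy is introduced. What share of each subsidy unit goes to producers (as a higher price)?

Producer share = 11/24

For a small subsidy around the equilibrium, the benefit split depends on the relative slopes, which at a point are proportional to the elasticities.
Buyer share = εs/(εs + |εd|) = 1.3/(1.3 + 1.1) = 13/24; seller share = |εd|/(εs + |εd|) = 11/24.
So producers capture 11/24 of the subsidy.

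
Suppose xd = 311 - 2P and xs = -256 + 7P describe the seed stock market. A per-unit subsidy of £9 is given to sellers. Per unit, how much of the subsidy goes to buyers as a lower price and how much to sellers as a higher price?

Buyers gain £7 per unit; sellers gain £2 per unit

Pre-subsidy: 311 - 2P = -256 + 7P gives P* = 63, x* = 185.
With the subsidy, sellers receive Ps = Pb + 9 for each unit, where Pb is the price buyers pay.
Supply in terms of Pb becomes xs = -256 + 7(Pb + 9) = -193 + 7Pb. Setting this equal to demand: 311 - 2Pb = -193 + 7Pb, so Pb = 56.
Sellers receive Ps = 56 + 9 = 65; x' = 311 − 2·56 = 199.
Buyers' price falls by P* − Pb = 63 − 56 = 7; sellers' price rises by Ps − P* = 65 − 63 = 2.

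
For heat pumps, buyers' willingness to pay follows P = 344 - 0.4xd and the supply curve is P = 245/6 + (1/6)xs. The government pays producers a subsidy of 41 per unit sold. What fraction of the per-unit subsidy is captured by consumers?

Consumer share = 12/17

Pre-subsidy: 344 - 0.4x = 245/6 + (1/6)x gives x* = 535 and P* = 130.
With the subsidy, sellers receive Ps = Pb + 41 for each unit, where Pb is the price buyers pay.
On the curves, Pb = 344 - 0.4x and Ps = 245/6 + (1/6)x; the wedge Ps − Pb = 41 gives 245/6 + (1/6)x − (344 - 0.4x) = 41, so x' = 10325/17.
Then Pb = 344 − 0.4·(10325/17) = 1718/17 and Ps = 245/6 + (1/6)·(10325/17) = 2415/17.
Buyers' price falls by P* − Pb = 130 − 1718/17 = 492/17; sellers' price rises by Ps − P* = 2415/17 − 130 = 205/17.
So consumers capture (492/17)/41 = 12/17 of each unit of subsidy.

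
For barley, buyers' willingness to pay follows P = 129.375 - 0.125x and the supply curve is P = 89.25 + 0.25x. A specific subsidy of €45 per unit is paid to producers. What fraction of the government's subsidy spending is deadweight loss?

DWL / government spending = 60/227

Pre-subsidy: 129.375 - 0.125x = 89.25 + 0.25x gives x* = 107 and P* = 116.
With the subsidy, sellers receive Ps = Pb + 45 for each unit, where Pb is the price buyers pay.
On the curves, Pb = 129.375 - 0.125x and Ps = 89.25 + 0.25x; the wedge Ps − Pb = 45 gives 89.25 + 0.25x − (129.375 - 0.125x) = 45, so x' = 227.
Then Pb = 129.375 − 0.125·227 = 101 and Ps = 89.25 + 0.25·227 = 146.
ΔCS = ½(107 + 227)(116 − 101) = 2505; ΔPS = ½(107 + 227)(146 − 116) = 5010.
Government spending = 45 × 227 = 10215.
DWL = ½ × 45 × (227 − 107) = 2700; fraction = 2700 / 10215 = 60/227.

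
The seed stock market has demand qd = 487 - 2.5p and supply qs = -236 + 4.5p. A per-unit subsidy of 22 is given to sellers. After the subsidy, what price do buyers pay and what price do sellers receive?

Buyers pay 624/7; sellers receive 778/7

Pre-subsidy: 487 - 2.5p = -236 + 4.5p gives p* = 723/7, q* = 3203/14.
With the subsidy, sellers receive ps = pb + 22 for each unit, where pb is the price buyers pay.
Supply in terms of pb becomes qs = -236 + 4.5(pb + 22) = -137 + 4.5pb. Setting this equal to demand: 487 - 2.5pb = -137 + 4.5pb, so pb = 624/7.
Sellers receive ps = 624/7 + 22 = 778/7; q' = 487 − 2.5·(624/7) = 1849/7.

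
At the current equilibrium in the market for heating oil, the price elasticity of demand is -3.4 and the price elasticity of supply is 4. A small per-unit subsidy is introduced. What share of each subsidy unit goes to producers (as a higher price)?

For a small subsidy around the equilibrium, the benefit split depends on the relative slopes, which at a point are proportional to the elasticities.
Buyer share = εs/(εs + |εd|) = 4/(4 + 3.4) = 20/37; seller share = |εd|/(εs + |εd|) = 17/37.
So producers capture 17/37 of the subsidy.

Producer share = 17/37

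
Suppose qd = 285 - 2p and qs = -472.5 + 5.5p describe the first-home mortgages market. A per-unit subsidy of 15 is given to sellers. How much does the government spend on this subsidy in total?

Government cost = 1575

Pre-subsidy: 285 - 2p = -472.5 + 5.5p gives p* = 101, q* = 83.
With the subsidy, sellers receive ps = pb + 15 for each unit, where pb is the price buyers pay.
Supply in terms of pb becomes qs = -472.5 + 5.5(pb + 15) = -390 + 5.5pb. Setting this equal to demand: 285 - 2pb = -390 + 5.5pb, so pb = 90.
Sellers receive ps = 90 + 15 = 105; q' = 285 − 2·90 = 105.
Government outlay = subsidy × quantity = 15 × 105 = 1575.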